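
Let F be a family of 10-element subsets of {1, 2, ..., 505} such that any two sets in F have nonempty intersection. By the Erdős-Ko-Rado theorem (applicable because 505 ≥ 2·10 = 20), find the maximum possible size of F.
max |F| = C(504, 9) = 5381643059774987600

The Erdős-Ko-Rado theorem states: for n ≥ 2k, an intersecting family of k-subsets of an n-element set has size at most C(n − 1, k − 1), with equality for 'star' families {A ⊆ [n] : |A| = k, i ∈ A} (fix an element i). For n = 505, k = 10: C(504, 9) = 5381643059774987600.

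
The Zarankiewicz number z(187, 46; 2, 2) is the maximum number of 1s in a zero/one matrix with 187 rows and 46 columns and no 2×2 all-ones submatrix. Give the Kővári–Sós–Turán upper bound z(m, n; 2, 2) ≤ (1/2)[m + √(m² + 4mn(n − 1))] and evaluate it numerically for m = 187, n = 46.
z(187, 46; 2, 2) ≤ (1/2)[187 + √(187² + 4·187·46·45)] = (1/2)[187 + √1583329] = 722.652

Kővári–Sós–Turán: let r_1, ..., r_187 be the row sums and z = Σ r_i the total number of 1s. Each pair of columns can share at most one row with both entries 1 (else a 2×2 all-ones block appears), so Σ_i C(r_i, 2) ≤ C(46, 2) = 1035. By convexity Σ_i C(r_i, 2) ≥ 187·C(z/187, 2) = z(z − 187)/(2·187), giving z² − 187z − 187·46·45 ≤ 0 and hence z ≤ (1/2)[187 + √(34969 + 4·387090)] = (1/2)[187 + √1583329] ≈ (1/2)(187 + 1258.304) = 722.652.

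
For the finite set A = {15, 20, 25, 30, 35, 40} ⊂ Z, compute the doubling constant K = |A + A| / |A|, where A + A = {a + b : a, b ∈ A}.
K = |A + A| / |A| = 11/6

Enumerate A + A = {a + b : a, b ∈ A}. With |A| = 6, there are |A|^2 = 36 ordered sum pairs; collecting distinct values, A + A = {30, 35, 40, 45, 50, 55, 60, 65, 70, 75, 80}, so |A + A| = 11. Thus K = 11/6. Here |A + A| = 2|A| − 1 = 11, the minimum possible — so K = 11/6 is minimal, which holds iff A is an arithmetic progression.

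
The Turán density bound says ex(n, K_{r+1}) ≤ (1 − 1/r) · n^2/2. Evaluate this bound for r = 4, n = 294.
Turán density bound = (3/4) · 294^2/2 = 64827/2 ≈ 32413.5

Turán's theorem: ex(n, K_{r+1}) is achieved by the complete r-partite Turán graph T(n, r) with parts as balanced as possible, and is at most (1 − 1/r) · n^2/2. For r = 4, n = 294: the density bound is (3/4) · 86436/2 = 64827/2 ≈ 32413.5. The integer-valued extremum is e(T(294, 4)) = 32413, which is strictly less than the density bound 64827/2 since 4 ∤ 294 (the parts of T(294, 4) cannot all be equal).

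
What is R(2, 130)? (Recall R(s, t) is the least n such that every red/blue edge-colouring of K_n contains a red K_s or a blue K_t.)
R(2, 130) = 130

R(2, k) = k for all k ≥ 2: in a 2-colouring of K_k, either some edge is red (a red K_2) or all edges are blue (a blue K_k). And K_{129} coloured all-blue has no blue K_130, so R(2, 130) > 129. Hence R(2, 130) = 130.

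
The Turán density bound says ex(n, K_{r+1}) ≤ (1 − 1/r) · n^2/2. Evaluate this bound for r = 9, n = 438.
Turán density bound = (8/9) · 438^2/2 = 85264

Turán's theorem: ex(n, K_{r+1}) is achieved by the complete r-partite Turán graph T(n, r) with parts as balanced as possible, and is at most (1 − 1/r) · n^2/2. For r = 9, n = 438: the density bound is (8/9) · 191844/2 = 85264. The integer-valued extremum is e(T(438, 9)) = 85263, which is strictly less than the density bound 85264 since 9 ∤ 438 (the parts of T(438, 9) cannot all be equal).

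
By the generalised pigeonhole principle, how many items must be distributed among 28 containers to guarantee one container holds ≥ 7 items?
n = (7 − 1)·28 + 1 = 169

By the generalised pigeonhole principle, to guarantee some box contains ≥ r objects we need more than (r − 1) · k objects total. Threshold: n = (r − 1) · k + 1. With r = 7 and k = 28: n = 6 · 28 + 1 = 168 + 1 = 169. For n = 168 = 6 · 28, we can put exactly 6 objects in every box, avoiding 7 in any single one — so 169 is tight.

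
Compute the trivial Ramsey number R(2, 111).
R(2, 111) = 111

R(2, k) = k for all k ≥ 2: in a 2-colouring of K_k, either some edge is red (a red K_2) or all edges are blue (a blue K_k). And K_{110} coloured all-blue has no blue K_111, so R(2, 111) > 110. Hence R(2, 111) = 111.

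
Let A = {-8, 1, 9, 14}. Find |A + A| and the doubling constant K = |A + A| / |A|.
K = |A + A| / |A| = 10/4 = 5/2

Enumerate A + A = {a + b : a, b ∈ A}. With |A| = 4, there are |A|^2 = 16 ordered sum pairs; collecting distinct values, A + A = {-16, -7, 1, 2, 6, 10, 15, 18, 23, 28}, so |A + A| = 10. Thus K = 10/4 = 5/2. For comparison, the minimum possible |A + A| over all 4-element sets is 2·4 − 1 = 7 (so min K = 7/4), attained only by arithmetic progressions.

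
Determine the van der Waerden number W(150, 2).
W(150, 2) = 150 + 1 = 151

A 2-term AP is any pair of integers, so a monochromatic 2-AP exists iff some colour is used at least twice. With 150 colours, the colouring i ↦ i on {1, ..., 150} uses each colour once, avoiding any monochromatic pair, so W(150, 2) > 150. For {1, ..., 151}, pigeonhole forces two integers of the same colour, which form a monochromatic 2-AP. Hence W(150, 2) = 151.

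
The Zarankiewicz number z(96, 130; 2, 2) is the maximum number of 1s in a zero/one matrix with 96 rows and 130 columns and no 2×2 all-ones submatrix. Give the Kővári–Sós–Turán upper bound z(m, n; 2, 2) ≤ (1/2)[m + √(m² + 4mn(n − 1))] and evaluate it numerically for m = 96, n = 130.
z(96, 130; 2, 2) ≤ (1/2)[96 + √(96² + 4·96·130·129)] = (1/2)[96 + √6448896] = 1317.7338

Kővári–Sós–Turán: let r_1, ..., r_96 be the row sums and z = Σ r_i the total number of 1s. Each pair of columns can share at most one row with both entries 1 (else a 2×2 all-ones block appears), so Σ_i C(r_i, 2) ≤ C(130, 2) = 8385. By convexity Σ_i C(r_i, 2) ≥ 96·C(z/96, 2) = z(z − 96)/(2·96), giving z² − 96z − 96·130·129 ≤ 0 and hence z ≤ (1/2)[96 + √(9216 + 4·1609920)] = (1/2)[96 + √6448896] ≈ (1/2)(96 + 2539.4677) = 1317.7338.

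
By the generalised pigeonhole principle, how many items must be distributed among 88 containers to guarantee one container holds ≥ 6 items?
n = (6 − 1)·88 + 1 = 441

By the generalised pigeonhole principle, to guarantee some box contains ≥ r objects we need more than (r − 1) · k objects total. Threshold: n = (r − 1) · k + 1. With r = 6 and k = 88: n = 5 · 88 + 1 = 440 + 1 = 441. For n = 440 = 5 · 88, we can put exactly 5 objects in every box, avoiding 6 in any single one — so 441 is tight.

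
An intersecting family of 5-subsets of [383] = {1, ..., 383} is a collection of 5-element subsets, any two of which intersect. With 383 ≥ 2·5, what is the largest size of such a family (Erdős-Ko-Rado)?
max |F| = C(382, 4) = 873373285

The Erdős-Ko-Rado theorem states: for n ≥ 2k, an intersecting family of k-subsets of an n-element set has size at most C(n − 1, k − 1), with equality for 'star' families {A ⊆ [n] : |A| = k, i ∈ A} (fix an element i). For n = 383, k = 5: C(382, 4) = 873373285.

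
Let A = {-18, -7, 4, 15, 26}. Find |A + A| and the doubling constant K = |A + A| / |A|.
K = |A + A| / |A| = 9/5

Enumerate A + A = {a + b : a, b ∈ A}. With |A| = 5, there are |A|^2 = 25 ordered sum pairs; collecting distinct values, A + A = {-36, -25, -14, -3, 8, 19, 30, 41, 52}, so |A + A| = 9. Thus K = 9/5. Here |A + A| = 2|A| − 1 = 9, the minimum possible — so K = 9/5 is minimal, which holds iff A is an arithmetic progression.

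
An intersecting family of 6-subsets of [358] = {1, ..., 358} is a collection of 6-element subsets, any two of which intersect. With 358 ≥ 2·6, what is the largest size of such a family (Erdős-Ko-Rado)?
max |F| = C(357, 5) = 46983275241

Erdős-Ko-Rado (1961): when n ≥ 2k, max |F| = C(n−1, k−1). The bound is attained by the star {A : i ∈ A} for any fixed i ∈ [n]. Here C(358−1, 6−1) = C(357, 5) = 46983275241.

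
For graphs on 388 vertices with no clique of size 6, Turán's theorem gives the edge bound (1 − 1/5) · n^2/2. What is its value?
Turán density bound = (4/5) · 388^2/2 = 301088/5 ≈ 60217.6

Turán's theorem: ex(n, K_{r+1}) is achieved by the complete r-partite Turán graph T(n, r) with parts as balanced as possible, and is at most (1 − 1/r) · n^2/2. For r = 5, n = 388: the density bound is (4/5) · 150544/2 = 301088/5 ≈ 60217.6. The integer-valued extremum is e(T(388, 5)) = 60217, which is strictly less than the density bound 301088/5 since 5 ∤ 388 (the parts of T(388, 5) cannot all be equal).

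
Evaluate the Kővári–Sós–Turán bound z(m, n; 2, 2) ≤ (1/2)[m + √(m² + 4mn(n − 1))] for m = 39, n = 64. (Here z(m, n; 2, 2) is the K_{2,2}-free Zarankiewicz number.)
z(39, 64; 2, 2) ≤ (1/2)[39 + √(39² + 4·39·64·63)] = (1/2)[39 + √630513] = 416.5242

Kővári–Sós–Turán: let r_1, ..., r_39 be the row sums and z = Σ r_i the total number of 1s. Each pair of columns can share at most one row with both entries 1 (else a 2×2 all-ones block appears), so Σ_i C(r_i, 2) ≤ C(64, 2) = 2016. By convexity Σ_i C(r_i, 2) ≥ 39·C(z/39, 2) = z(z − 39)/(2·39), giving z² − 39z − 39·64·63 ≤ 0 and hence z ≤ (1/2)[39 + √(1521 + 4·157248)] = (1/2)[39 + √630513] ≈ (1/2)(39 + 794.0485) = 416.5242.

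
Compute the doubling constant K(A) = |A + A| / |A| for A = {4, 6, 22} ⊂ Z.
K = |A + A| / |A| = 6/3 = 2

Enumerate A + A = {a + b : a, b ∈ A}. With |A| = 3, there are |A|^2 = 9 ordered sum pairs; collecting distinct values, A + A = {8, 10, 12, 26, 28, 44}, so |A + A| = 6. Thus K = 6/3 = 2. For comparison, the minimum possible |A + A| over all 3-element sets is 2·3 − 1 = 5 (so min K = 5/3), attained only by arithmetic progressions.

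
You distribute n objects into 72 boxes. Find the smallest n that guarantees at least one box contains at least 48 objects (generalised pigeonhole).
n = (48 − 1)·72 + 1 = 3385

By the generalised pigeonhole principle, to guarantee some box contains ≥ r objects we need more than (r − 1) · k objects total. Threshold: n = (r − 1) · k + 1. With r = 48 and k = 72: n = 47 · 72 + 1 = 3384 + 1 = 3385. For n = 3384 = 47 · 72, we can put exactly 47 objects in every box, avoiding 48 in any single one — so 3385 is tight.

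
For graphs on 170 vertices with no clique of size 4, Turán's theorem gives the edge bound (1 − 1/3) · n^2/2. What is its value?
Turán density bound = (2/3) · 170^2/2 = 28900/3 ≈ 9633.3333

Turán's theorem: ex(n, K_{r+1}) is achieved by the complete r-partite Turán graph T(n, r) with parts as balanced as possible, and is at most (1 − 1/r) · n^2/2. For r = 3, n = 170: the density bound is (2/3) · 28900/2 = 28900/3 ≈ 9633.3333. The integer-valued extremum is e(T(170, 3)) = 9633, which is strictly less than the density bound 28900/3 since 3 ∤ 170 (the parts of T(170, 3) cannot all be equal).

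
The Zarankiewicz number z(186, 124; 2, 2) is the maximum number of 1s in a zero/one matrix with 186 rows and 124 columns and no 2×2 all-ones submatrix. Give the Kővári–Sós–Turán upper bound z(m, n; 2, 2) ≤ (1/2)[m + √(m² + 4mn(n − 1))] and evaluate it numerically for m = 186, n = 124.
z(186, 124; 2, 2) ≤ (1/2)[186 + √(186² + 4·186·124·123)] = (1/2)[186 + √11382084] = 1779.8672

Kővári–Sós–Turán: let r_1, ..., r_186 be the row sums and z = Σ r_i the total number of 1s. Each pair of columns can share at most one row with both entries 1 (else a 2×2 all-ones block appears), so Σ_i C(r_i, 2) ≤ C(124, 2) = 7626. By convexity Σ_i C(r_i, 2) ≥ 186·C(z/186, 2) = z(z − 186)/(2·186), giving z² − 186z − 186·124·123 ≤ 0 and hence z ≤ (1/2)[186 + √(34596 + 4·2836872)] = (1/2)[186 + √11382084] ≈ (1/2)(186 + 3373.7344) = 1779.8672.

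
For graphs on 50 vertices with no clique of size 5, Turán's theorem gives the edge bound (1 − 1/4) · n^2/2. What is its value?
Turán density bound = (3/4) · 50^2/2 = 1875/2 ≈ 937.5

Turán's theorem: ex(n, K_{r+1}) is achieved by the complete r-partite Turán graph T(n, r) with parts as balanced as possible, and is at most (1 − 1/r) · n^2/2. For r = 4, n = 50: the density bound is (3/4) · 2500/2 = 1875/2 ≈ 937.5. The integer-valued extremum is e(T(50, 4)) = 937, which is strictly less than the density bound 1875/2 since 4 ∤ 50 (the parts of T(50, 4) cannot all be equal).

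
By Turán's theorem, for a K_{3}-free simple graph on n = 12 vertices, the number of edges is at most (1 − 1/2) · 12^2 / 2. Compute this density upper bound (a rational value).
Turán density bound = (1/2) · 12^2/2 = 36

Turán's theorem: ex(n, K_{r+1}) is achieved by the complete r-partite Turán graph T(n, r) with parts as balanced as possible, and is at most (1 − 1/r) · n^2/2. For r = 2, n = 12: the density bound is (1/2) · 144/2 = 36. Since 2 ∣ 12, the Turán graph T(12, 2) has parts of equal size 6, and its edge count e(T(12, 2)) = 36 attains the density bound exactly.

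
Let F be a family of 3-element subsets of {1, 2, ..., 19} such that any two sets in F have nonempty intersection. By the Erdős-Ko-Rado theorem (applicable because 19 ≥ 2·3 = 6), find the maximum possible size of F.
max |F| = C(18, 2) = 153

The Erdős-Ko-Rado theorem states: for n ≥ 2k, an intersecting family of k-subsets of an n-element set has size at most C(n − 1, k − 1), with equality for 'star' families {A ⊆ [n] : |A| = k, i ∈ A} (fix an element i). For n = 19, k = 3: C(18, 2) = 153.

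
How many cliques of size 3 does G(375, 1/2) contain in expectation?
E[# K_3] = C(375, 3) · (1/2)^C(3, 2) = 8718875 / 2^3 = 1089859.375

For each 3-subset S of vertices (there are C(375, 3) = 8718875 such S), let X_S = 1 if S induces a K_3 (all C(3, 2) = 3 edges present). Then P(X_S = 1) = (1/2)^3 = 1/8. By linearity of expectation, E[# K_3] = C(375, 3) · (1/2)^3 = 8718875 / 8 = 1089859.375.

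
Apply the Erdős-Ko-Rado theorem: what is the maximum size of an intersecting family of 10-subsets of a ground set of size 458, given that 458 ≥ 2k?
max |F| = C(457, 9) = 2213386684010098025

The Erdős-Ko-Rado theorem states: for n ≥ 2k, an intersecting family of k-subsets of an n-element set has size at most C(n − 1, k − 1), with equality for 'star' families {A ⊆ [n] : |A| = k, i ∈ A} (fix an element i). For n = 458, k = 10: C(457, 9) = 2213386684010098025.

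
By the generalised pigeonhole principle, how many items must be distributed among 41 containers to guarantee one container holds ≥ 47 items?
n = (47 − 1)·41 + 1 = 1887

By the generalised pigeonhole principle, to guarantee some box contains ≥ r objects we need more than (r − 1) · k objects total. Threshold: n = (r − 1) · k + 1. With r = 47 and k = 41: n = 46 · 41 + 1 = 1886 + 1 = 1887. For n = 1886 = 46 · 41, we can put exactly 46 objects in every box, avoiding 47 in any single one — so 1887 is tight.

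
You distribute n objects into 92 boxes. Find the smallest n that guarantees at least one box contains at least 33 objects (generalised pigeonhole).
n = (33 − 1)·92 + 1 = 2945

By the generalised pigeonhole principle, to guarantee some box contains ≥ r objects we need more than (r − 1) · k objects total. Threshold: n = (r − 1) · k + 1. With r = 33 and k = 92: n = 32 · 92 + 1 = 2944 + 1 = 2945. For n = 2944 = 32 · 92, we can put exactly 32 objects in every box, avoiding 33 in any single one — so 2945 is tight.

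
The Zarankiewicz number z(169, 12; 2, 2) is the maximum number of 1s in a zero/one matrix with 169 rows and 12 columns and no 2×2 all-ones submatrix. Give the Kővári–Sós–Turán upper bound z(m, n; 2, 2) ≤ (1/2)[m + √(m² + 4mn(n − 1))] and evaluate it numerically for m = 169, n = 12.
z(169, 12; 2, 2) ≤ (1/2)[169 + √(169² + 4·169·12·11)] = (1/2)[169 + √117793] = 256.1049

Kővári–Sós–Turán: let r_1, ..., r_169 be the row sums and z = Σ r_i the total number of 1s. Each pair of columns can share at most one row with both entries 1 (else a 2×2 all-ones block appears), so Σ_i C(r_i, 2) ≤ C(12, 2) = 66. By convexity Σ_i C(r_i, 2) ≥ 169·C(z/169, 2) = z(z − 169)/(2·169), giving z² − 169z − 169·12·11 ≤ 0 and hence z ≤ (1/2)[169 + √(28561 + 4·22308)] = (1/2)[169 + √117793] ≈ (1/2)(169 + 343.2098) = 256.1049.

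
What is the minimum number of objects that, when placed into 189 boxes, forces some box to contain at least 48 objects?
n = (48 − 1)·189 + 1 = 8884

By the generalised pigeonhole principle, to guarantee some box contains ≥ r objects we need more than (r − 1) · k objects total. Threshold: n = (r − 1) · k + 1. With r = 48 and k = 189: n = 47 · 189 + 1 = 8883 + 1 = 8884. For n = 8883 = 47 · 189, we can put exactly 47 objects in every box, avoiding 48 in any single one — so 8884 is tight.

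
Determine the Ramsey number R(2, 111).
R(2, 111) = 111

R(2, k) = k for all k ≥ 2: in a 2-colouring of K_k, either some edge is red (a red K_2) or all edges are blue (a blue K_k). And K_{110} coloured all-blue has no blue K_111, so R(2, 111) > 110. Hence R(2, 111) = 111.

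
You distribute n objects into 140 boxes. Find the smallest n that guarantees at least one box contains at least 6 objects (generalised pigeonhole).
n = (6 − 1)·140 + 1 = 701

By the generalised pigeonhole principle, to guarantee some box contains ≥ r objects we need more than (r − 1) · k objects total. Threshold: n = (r − 1) · k + 1. With r = 6 and k = 140: n = 5 · 140 + 1 = 700 + 1 = 701. For n = 700 = 5 · 140, we can put exactly 5 objects in every box, avoiding 6 in any single one — so 701 is tight.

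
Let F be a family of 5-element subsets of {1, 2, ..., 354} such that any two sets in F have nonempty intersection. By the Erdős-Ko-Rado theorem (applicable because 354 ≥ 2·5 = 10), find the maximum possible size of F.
max |F| = C(353, 4) = 636035400

The Erdős-Ko-Rado theorem states: for n ≥ 2k, an intersecting family of k-subsets of an n-element set has size at most C(n − 1, k − 1), with equality for 'star' families {A ⊆ [n] : |A| = k, i ∈ A} (fix an element i). For n = 354, k = 5: C(353, 4) = 636035400.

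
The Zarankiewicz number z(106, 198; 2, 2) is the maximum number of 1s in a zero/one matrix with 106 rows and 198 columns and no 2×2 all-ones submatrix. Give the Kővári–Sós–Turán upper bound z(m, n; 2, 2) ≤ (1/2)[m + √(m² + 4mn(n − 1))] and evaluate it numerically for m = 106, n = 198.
z(106, 198; 2, 2) ≤ (1/2)[106 + √(106² + 4·106·198·197)] = (1/2)[106 + √16549780] = 2087.071

Kővári–Sós–Turán: let r_1, ..., r_106 be the row sums and z = Σ r_i the total number of 1s. Each pair of columns can share at most one row with both entries 1 (else a 2×2 all-ones block appears), so Σ_i C(r_i, 2) ≤ C(198, 2) = 19503. By convexity Σ_i C(r_i, 2) ≥ 106·C(z/106, 2) = z(z − 106)/(2·106), giving z² − 106z − 106·198·197 ≤ 0 and hence z ≤ (1/2)[106 + √(11236 + 4·4134636)] = (1/2)[106 + √16549780] ≈ (1/2)(106 + 4068.1421) = 2087.071.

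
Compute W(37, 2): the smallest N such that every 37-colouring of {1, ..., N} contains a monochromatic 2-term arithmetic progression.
W(37, 2) = 37 + 1 = 38

A 2-term AP is any pair of integers, so a monochromatic 2-AP exists iff some colour is used at least twice. With 37 colours, the colouring i ↦ i on {1, ..., 37} uses each colour once, avoiding any monochromatic pair, so W(37, 2) > 37. For {1, ..., 38}, pigeonhole forces two integers of the same colour, which form a monochromatic 2-AP. Hence W(37, 2) = 38.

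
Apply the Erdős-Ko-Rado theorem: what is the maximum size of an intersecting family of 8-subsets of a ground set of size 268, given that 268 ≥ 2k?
max |F| = C(267, 7) = 17730039759498

Erdős-Ko-Rado (1961): when n ≥ 2k, max |F| = C(n−1, k−1). The bound is attained by the star {A : i ∈ A} for any fixed i ∈ [n]. Here C(268−1, 8−1) = C(267, 7) = 17730039759498.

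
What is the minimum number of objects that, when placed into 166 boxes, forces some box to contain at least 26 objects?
n = (26 − 1)·166 + 1 = 4151

By the generalised pigeonhole principle, to guarantee some box contains ≥ r objects we need more than (r − 1) · k objects total. Threshold: n = (r − 1) · k + 1. With r = 26 and k = 166: n = 25 · 166 + 1 = 4150 + 1 = 4151. For n = 4150 = 25 · 166, we can put exactly 25 objects in every box, avoiding 26 in any single one — so 4151 is tight.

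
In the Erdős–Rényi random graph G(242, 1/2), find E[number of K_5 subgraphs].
E[# K_5] = C(242, 5) · (1/2)^C(5, 2) = 6634944008 / 2^10 = 829368001/128 = 6479437.5078125

For each 5-subset S of vertices (there are C(242, 5) = 6634944008 such S), let X_S = 1 if S induces a K_5 (all C(5, 2) = 10 edges present). Then P(X_S = 1) = (1/2)^10 = 1/1024. By linearity of expectation, E[# K_5] = C(242, 5) · (1/2)^10 = 6634944008 / 1024 = 829368001/128 = 6479437.5078125.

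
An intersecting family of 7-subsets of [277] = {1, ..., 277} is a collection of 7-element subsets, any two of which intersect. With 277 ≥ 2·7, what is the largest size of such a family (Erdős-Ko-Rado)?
max |F| = C(276, 6) = 581246946280

Erdős-Ko-Rado (1961): when n ≥ 2k, max |F| = C(n−1, k−1). The bound is attained by the star {A : i ∈ A} for any fixed i ∈ [n]. Here C(277−1, 7−1) = C(276, 6) = 581246946280.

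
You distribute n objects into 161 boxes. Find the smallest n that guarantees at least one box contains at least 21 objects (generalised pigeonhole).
n = (21 − 1)·161 + 1 = 3221

By the generalised pigeonhole principle, to guarantee some box contains ≥ r objects we need more than (r − 1) · k objects total. Threshold: n = (r − 1) · k + 1. With r = 21 and k = 161: n = 20 · 161 + 1 = 3220 + 1 = 3221. For n = 3220 = 20 · 161, we can put exactly 20 objects in every box, avoiding 21 in any single one — so 3221 is tight.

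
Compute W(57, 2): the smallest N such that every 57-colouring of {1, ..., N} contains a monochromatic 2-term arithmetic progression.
W(57, 2) = 57 + 1 = 58

A 2-term AP is any pair of integers, so a monochromatic 2-AP exists iff some colour is used at least twice. With 57 colours, the colouring i ↦ i on {1, ..., 57} uses each colour once, avoiding any monochromatic pair, so W(57, 2) > 57. For {1, ..., 58}, pigeonhole forces two integers of the same colour, which form a monochromatic 2-AP. Hence W(57, 2) = 58.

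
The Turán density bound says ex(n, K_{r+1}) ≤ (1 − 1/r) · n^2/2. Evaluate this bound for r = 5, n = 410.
Turán density bound = (4/5) · 410^2/2 = 67240

Turán's theorem: ex(n, K_{r+1}) is achieved by the complete r-partite Turán graph T(n, r) with parts as balanced as possible, and is at most (1 − 1/r) · n^2/2. For r = 5, n = 410: the density bound is (4/5) · 168100/2 = 67240. Since 5 ∣ 410, the Turán graph T(410, 5) has parts of equal size 82, and its edge count e(T(410, 5)) = 67240 attains the density bound exactly.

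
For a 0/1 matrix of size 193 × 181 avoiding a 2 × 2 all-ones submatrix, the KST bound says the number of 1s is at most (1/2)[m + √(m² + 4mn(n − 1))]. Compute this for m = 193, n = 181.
z(193, 181; 2, 2) ≤ (1/2)[193 + √(193² + 4·193·181·180)] = (1/2)[193 + √25189009] = 2605.9327

Kővári–Sós–Turán: let r_1, ..., r_193 be the row sums and z = Σ r_i the total number of 1s. Each pair of columns can share at most one row with both entries 1 (else a 2×2 all-ones block appears), so Σ_i C(r_i, 2) ≤ C(181, 2) = 16290. By convexity Σ_i C(r_i, 2) ≥ 193·C(z/193, 2) = z(z − 193)/(2·193), giving z² − 193z − 193·181·180 ≤ 0 and hence z ≤ (1/2)[193 + √(37249 + 4·6287940)] = (1/2)[193 + √25189009] ≈ (1/2)(193 + 5018.8653) = 2605.9327.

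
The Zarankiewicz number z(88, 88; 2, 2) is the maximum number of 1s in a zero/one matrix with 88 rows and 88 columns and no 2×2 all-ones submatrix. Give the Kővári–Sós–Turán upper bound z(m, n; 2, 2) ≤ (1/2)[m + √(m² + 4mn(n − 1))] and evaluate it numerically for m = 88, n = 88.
z(88, 88; 2, 2) ≤ (1/2)[88 + √(88² + 4·88·88·87)] = (1/2)[88 + √2702656] = 865.9878

Kővári–Sós–Turán: let r_1, ..., r_88 be the row sums and z = Σ r_i the total number of 1s. Each pair of columns can share at most one row with both entries 1 (else a 2×2 all-ones block appears), so Σ_i C(r_i, 2) ≤ C(88, 2) = 3828. By convexity Σ_i C(r_i, 2) ≥ 88·C(z/88, 2) = z(z − 88)/(2·88), giving z² − 88z − 88·88·87 ≤ 0 and hence z ≤ (1/2)[88 + √(7744 + 4·673728)] = (1/2)[88 + √2702656] ≈ (1/2)(88 + 1643.9757) = 865.9878.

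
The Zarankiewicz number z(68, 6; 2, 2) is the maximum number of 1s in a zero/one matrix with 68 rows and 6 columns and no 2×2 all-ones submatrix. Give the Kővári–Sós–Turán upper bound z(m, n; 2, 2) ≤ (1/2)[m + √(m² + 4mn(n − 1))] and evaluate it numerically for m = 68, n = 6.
z(68, 6; 2, 2) ≤ (1/2)[68 + √(68² + 4·68·6·5)] = (1/2)[68 + √12784] = 90.5332

Kővári–Sós–Turán: let r_1, ..., r_68 be the row sums and z = Σ r_i the total number of 1s. Each pair of columns can share at most one row with both entries 1 (else a 2×2 all-ones block appears), so Σ_i C(r_i, 2) ≤ C(6, 2) = 15. By convexity Σ_i C(r_i, 2) ≥ 68·C(z/68, 2) = z(z − 68)/(2·68), giving z² − 68z − 68·6·5 ≤ 0 and hence z ≤ (1/2)[68 + √(4624 + 4·2040)] = (1/2)[68 + √12784] ≈ (1/2)(68 + 113.0664) = 90.5332.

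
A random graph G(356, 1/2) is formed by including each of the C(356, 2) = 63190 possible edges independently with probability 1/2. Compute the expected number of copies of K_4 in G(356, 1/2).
E[# K_4] = C(356, 4) · (1/2)^C(4, 2) = 658029065 / 2^6 = 10281704.140625

For each 4-subset S of vertices (there are C(356, 4) = 658029065 such S), let X_S = 1 if S induces a K_4 (all C(4, 2) = 6 edges present). Then P(X_S = 1) = (1/2)^6 = 1/64. By linearity of expectation, E[# K_4] = C(356, 4) · (1/2)^6 = 658029065 / 64 = 10281704.140625.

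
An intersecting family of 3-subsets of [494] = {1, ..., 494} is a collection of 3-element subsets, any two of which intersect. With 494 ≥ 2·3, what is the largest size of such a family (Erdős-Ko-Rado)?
max |F| = C(493, 2) = 121278

The Erdős-Ko-Rado theorem states: for n ≥ 2k, an intersecting family of k-subsets of an n-element set has size at most C(n − 1, k − 1), with equality for 'star' families {A ⊆ [n] : |A| = k, i ∈ A} (fix an element i). For n = 494, k = 3: C(493, 2) = 121278.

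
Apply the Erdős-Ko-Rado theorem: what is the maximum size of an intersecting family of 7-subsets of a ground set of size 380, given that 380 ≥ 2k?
max |F| = C(379, 6) = 3955765864050

Erdős-Ko-Rado (1961): when n ≥ 2k, max |F| = C(n−1, k−1). The bound is attained by the star {A : i ∈ A} for any fixed i ∈ [n]. Here C(380−1, 7−1) = C(379, 6) = 3955765864050.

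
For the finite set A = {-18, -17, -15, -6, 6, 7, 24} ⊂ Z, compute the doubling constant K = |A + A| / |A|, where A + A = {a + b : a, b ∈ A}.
K = |A + A| / |A| = 26/7

Enumerate A + A = {a + b : a, b ∈ A}. With |A| = 7, there are |A|^2 = 49 ordered sum pairs; collecting distinct values, A + A = {-36, -35, -34, -33, -32, -30, -24, -23, -21, -12, -11, -10, -9, -8, 0, 1, 6, 7, 9, 12, 13, 14, 18, 30, 31, 48}, so |A + A| = 26. Thus K = 26/7. For comparison, the minimum possible |A + A| over all 7-element sets is 2·7 − 1 = 13 (so min K = 13/7), attained only by arithmetic progressions.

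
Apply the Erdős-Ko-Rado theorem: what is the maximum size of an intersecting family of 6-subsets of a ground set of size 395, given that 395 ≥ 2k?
max |F| = C(394, 5) = 77132064828

Erdős-Ko-Rado (1961): when n ≥ 2k, max |F| = C(n−1, k−1). The bound is attained by the star {A : i ∈ A} for any fixed i ∈ [n]. Here C(395−1, 6−1) = C(394, 5) = 77132064828.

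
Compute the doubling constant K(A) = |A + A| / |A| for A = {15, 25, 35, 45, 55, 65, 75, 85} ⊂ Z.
K = |A + A| / |A| = 15/8

Enumerate A + A = {a + b : a, b ∈ A}. With |A| = 8, there are |A|^2 = 64 ordered sum pairs; collecting distinct values, A + A = {30, 40, 50, 60, 70, 80, 90, 100, 110, 120, 130, 140, 150, 160, 170}, so |A + A| = 15. Thus K = 15/8. Here |A + A| = 2|A| − 1 = 15, the minimum possible — so K = 15/8 is minimal, which holds iff A is an arithmetic progression.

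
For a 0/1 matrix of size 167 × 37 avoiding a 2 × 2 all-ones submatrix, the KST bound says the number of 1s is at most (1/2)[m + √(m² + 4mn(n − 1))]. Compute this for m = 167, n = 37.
z(167, 37; 2, 2) ≤ (1/2)[167 + √(167² + 4·167·37·36)] = (1/2)[167 + √917665] = 562.4742

Kővári–Sós–Turán: let r_1, ..., r_167 be the row sums and z = Σ r_i the total number of 1s. Each pair of columns can share at most one row with both entries 1 (else a 2×2 all-ones block appears), so Σ_i C(r_i, 2) ≤ C(37, 2) = 666. By convexity Σ_i C(r_i, 2) ≥ 167·C(z/167, 2) = z(z − 167)/(2·167), giving z² − 167z − 167·37·36 ≤ 0 and hence z ≤ (1/2)[167 + √(27889 + 4·222444)] = (1/2)[167 + √917665] ≈ (1/2)(167 + 957.9483) = 562.4742.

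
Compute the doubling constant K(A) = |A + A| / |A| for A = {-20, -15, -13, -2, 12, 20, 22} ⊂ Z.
K = |A + A| / |A| = 27/7

Enumerate A + A = {a + b : a, b ∈ A}. With |A| = 7, there are |A|^2 = 49 ordered sum pairs; collecting distinct values, A + A = {-40, -35, -33, -30, -28, -26, -22, -17, -15, -8, -4, -3, -1, 0, 2, 5, 7, 9, 10, 18, 20, 24, 32, 34, 40, 42, 44}, so |A + A| = 27. Thus K = 27/7. For comparison, the minimum possible |A + A| over all 7-element sets is 2·7 − 1 = 13 (so min K = 13/7), attained only by arithmetic progressions.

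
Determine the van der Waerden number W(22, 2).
W(22, 2) = 22 + 1 = 23

A 2-term AP is any pair of integers, so a monochromatic 2-AP exists iff some colour is used at least twice. With 22 colours, the colouring i ↦ i on {1, ..., 22} uses each colour once, avoiding any monochromatic pair, so W(22, 2) > 22. For {1, ..., 23}, pigeonhole forces two integers of the same colour, which form a monochromatic 2-AP. Hence W(22, 2) = 23.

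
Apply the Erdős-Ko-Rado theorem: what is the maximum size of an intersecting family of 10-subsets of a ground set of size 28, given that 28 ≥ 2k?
max |F| = C(27, 9) = 4686825

The Erdős-Ko-Rado theorem states: for n ≥ 2k, an intersecting family of k-subsets of an n-element set has size at most C(n − 1, k − 1), with equality for 'star' families {A ⊆ [n] : |A| = k, i ∈ A} (fix an element i). For n = 28, k = 10: C(27, 9) = 4686825.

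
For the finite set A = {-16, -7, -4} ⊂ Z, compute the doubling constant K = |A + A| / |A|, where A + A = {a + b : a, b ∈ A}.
K = |A + A| / |A| = 6/3 = 2

Enumerate A + A = {a + b : a, b ∈ A}. With |A| = 3, there are |A|^2 = 9 ordered sum pairs; collecting distinct values, A + A = {-32, -23, -20, -14, -11, -8}, so |A + A| = 6. Thus K = 6/3 = 2. For comparison, the minimum possible |A + A| over all 3-element sets is 2·3 − 1 = 5 (so min K = 5/3), attained only by arithmetic progressions.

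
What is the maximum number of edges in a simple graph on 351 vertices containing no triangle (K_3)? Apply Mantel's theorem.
ex(351, K_3) = ⌊351^2/4⌋ = 30800

Mantel (1907): a triangle-free graph on n vertices has at most ⌊n^2/4⌋ edges, with equality for the complete bipartite graph K_{⌊n/2⌋, ⌈n/2⌉}. For n = 351: ⌊351^2/4⌋ = ⌊123201/4⌋ = 30800. The extremal graph is K_{175, 176}, which has 175·176 = 30800 edges.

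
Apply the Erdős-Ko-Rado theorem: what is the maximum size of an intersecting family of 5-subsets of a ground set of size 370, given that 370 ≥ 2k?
max |F| = C(369, 4) = 759993876

The Erdős-Ko-Rado theorem states: for n ≥ 2k, an intersecting family of k-subsets of an n-element set has size at most C(n − 1, k − 1), with equality for 'star' families {A ⊆ [n] : |A| = k, i ∈ A} (fix an element i). For n = 370, k = 5: C(369, 4) = 759993876.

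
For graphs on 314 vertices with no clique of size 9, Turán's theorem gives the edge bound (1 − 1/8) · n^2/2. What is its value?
Turán density bound = (7/8) · 314^2/2 = 172543/4 ≈ 43135.75

Turán's theorem: ex(n, K_{r+1}) is achieved by the complete r-partite Turán graph T(n, r) with parts as balanced as possible, and is at most (1 − 1/r) · n^2/2. For r = 8, n = 314: the density bound is (7/8) · 98596/2 = 172543/4 ≈ 43135.75. The integer-valued extremum is e(T(314, 8)) = 43135, which is strictly less than the density bound 172543/4 since 8 ∤ 314 (the parts of T(314, 8) cannot all be equal).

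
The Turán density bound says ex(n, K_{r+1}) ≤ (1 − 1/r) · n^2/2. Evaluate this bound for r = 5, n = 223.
Turán density bound = (4/5) · 223^2/2 = 99458/5 ≈ 19891.6

Turán's theorem: ex(n, K_{r+1}) is achieved by the complete r-partite Turán graph T(n, r) with parts as balanced as possible, and is at most (1 − 1/r) · n^2/2. For r = 5, n = 223: the density bound is (4/5) · 49729/2 = 99458/5 ≈ 19891.6. The integer-valued extremum is e(T(223, 5)) = 19891, which is strictly less than the density bound 99458/5 since 5 ∤ 223 (the parts of T(223, 5) cannot all be equal).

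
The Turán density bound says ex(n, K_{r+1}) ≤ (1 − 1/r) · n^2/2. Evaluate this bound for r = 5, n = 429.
Turán density bound = (4/5) · 429^2/2 = 368082/5 ≈ 73616.4

Turán's theorem: ex(n, K_{r+1}) is achieved by the complete r-partite Turán graph T(n, r) with parts as balanced as possible, and is at most (1 − 1/r) · n^2/2. For r = 5, n = 429: the density bound is (4/5) · 184041/2 = 368082/5 ≈ 73616.4. The integer-valued extremum is e(T(429, 5)) = 73616, which is strictly less than the density bound 368082/5 since 5 ∤ 429 (the parts of T(429, 5) cannot all be equal).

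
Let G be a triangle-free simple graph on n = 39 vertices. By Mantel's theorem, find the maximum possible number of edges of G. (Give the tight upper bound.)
ex(39, K_3) = ⌊39^2/4⌋ = 380

Mantel (1907): a triangle-free graph on n vertices has at most ⌊n^2/4⌋ edges, with equality for the complete bipartite graph K_{⌊n/2⌋, ⌈n/2⌉}. For n = 39: ⌊39^2/4⌋ = ⌊1521/4⌋ = 380. The extremal graph is K_{19, 20}, which has 19·20 = 380 edges.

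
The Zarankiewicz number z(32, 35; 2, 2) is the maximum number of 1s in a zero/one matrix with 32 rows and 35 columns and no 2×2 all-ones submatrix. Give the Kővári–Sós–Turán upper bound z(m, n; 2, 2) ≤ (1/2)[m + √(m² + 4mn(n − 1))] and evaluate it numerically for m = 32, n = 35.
z(32, 35; 2, 2) ≤ (1/2)[32 + √(32² + 4·32·35·34)] = (1/2)[32 + √153344] = 211.7958

Kővári–Sós–Turán: let r_1, ..., r_32 be the row sums and z = Σ r_i the total number of 1s. Each pair of columns can share at most one row with both entries 1 (else a 2×2 all-ones block appears), so Σ_i C(r_i, 2) ≤ C(35, 2) = 595. By convexity Σ_i C(r_i, 2) ≥ 32·C(z/32, 2) = z(z − 32)/(2·32), giving z² − 32z − 32·35·34 ≤ 0 and hence z ≤ (1/2)[32 + √(1024 + 4·38080)] = (1/2)[32 + √153344] ≈ (1/2)(32 + 391.5916) = 211.7958.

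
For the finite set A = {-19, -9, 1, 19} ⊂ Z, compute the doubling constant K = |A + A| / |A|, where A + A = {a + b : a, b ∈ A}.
K = |A + A| / |A| = 9/4

Enumerate A + A = {a + b : a, b ∈ A}. With |A| = 4, there are |A|^2 = 16 ordered sum pairs; collecting distinct values, A + A = {-38, -28, -18, -8, 0, 2, 10, 20, 38}, so |A + A| = 9. Thus K = 9/4. For comparison, the minimum possible |A + A| over all 4-element sets is 2·4 − 1 = 7 (so min K = 7/4), attained only by arithmetic progressions.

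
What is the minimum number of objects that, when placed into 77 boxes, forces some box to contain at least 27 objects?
n = (27 − 1)·77 + 1 = 2003

By the generalised pigeonhole principle, to guarantee some box contains ≥ r objects we need more than (r − 1) · k objects total. Threshold: n = (r − 1) · k + 1. With r = 27 and k = 77: n = 26 · 77 + 1 = 2002 + 1 = 2003. For n = 2002 = 26 · 77, we can put exactly 26 objects in every box, avoiding 27 in any single one — so 2003 is tight.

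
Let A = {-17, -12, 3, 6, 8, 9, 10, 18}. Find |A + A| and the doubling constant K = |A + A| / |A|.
K = |A + A| / |A| = 31/8

Enumerate A + A = {a + b : a, b ∈ A}. With |A| = 8, there are |A|^2 = 64 ordered sum pairs; collecting distinct values, A + A = {-34, -29, -24, -14, -11, -9, -8, -7, -6, -4, -3, -2, 1, 6, 9, 11, 12, 13, 14, 15, 16, 17, 18, 19, 20, 21, 24, 26, 27, 28, 36}, so |A + A| = 31. Thus K = 31/8. For comparison, the minimum possible |A + A| over all 8-element sets is 2·8 − 1 = 15 (so min K = 15/8), attained only by arithmetic progressions.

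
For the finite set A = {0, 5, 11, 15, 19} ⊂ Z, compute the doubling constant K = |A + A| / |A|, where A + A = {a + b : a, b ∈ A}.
K = |A + A| / |A| = 14/5

Enumerate A + A = {a + b : a, b ∈ A}. With |A| = 5, there are |A|^2 = 25 ordered sum pairs; collecting distinct values, A + A = {0, 5, 10, 11, 15, 16, 19, 20, 22, 24, 26, 30, 34, 38}, so |A + A| = 14. Thus K = 14/5. For comparison, the minimum possible |A + A| over all 5-element sets is 2·5 − 1 = 9 (so min K = 9/5), attained only by arithmetic progressions.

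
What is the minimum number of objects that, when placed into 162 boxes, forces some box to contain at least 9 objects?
n = (9 − 1)·162 + 1 = 1297

By the generalised pigeonhole principle, to guarantee some box contains ≥ r objects we need more than (r − 1) · k objects total. Threshold: n = (r − 1) · k + 1. With r = 9 and k = 162: n = 8 · 162 + 1 = 1296 + 1 = 1297. For n = 1296 = 8 · 162, we can put exactly 8 objects in every box, avoiding 9 in any single one — so 1297 is tight.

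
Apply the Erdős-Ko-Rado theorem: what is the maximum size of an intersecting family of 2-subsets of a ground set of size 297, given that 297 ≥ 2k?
max |F| = C(296, 1) = 296

Erdős-Ko-Rado (1961): when n ≥ 2k, max |F| = C(n−1, k−1). The bound is attained by the star {A : i ∈ A} for any fixed i ∈ [n]. Here C(297−1, 2−1) = C(296, 1) = 296.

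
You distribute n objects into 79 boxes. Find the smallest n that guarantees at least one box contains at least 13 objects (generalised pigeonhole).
n = (13 − 1)·79 + 1 = 949

By the generalised pigeonhole principle, to guarantee some box contains ≥ r objects we need more than (r − 1) · k objects total. Threshold: n = (r − 1) · k + 1. With r = 13 and k = 79: n = 12 · 79 + 1 = 948 + 1 = 949. For n = 948 = 12 · 79, we can put exactly 12 objects in every box, avoiding 13 in any single one — so 949 is tight.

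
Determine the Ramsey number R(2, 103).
R(2, 103) = 103

R(2, k) = k for all k ≥ 2: in a 2-colouring of K_k, either some edge is red (a red K_2) or all edges are blue (a blue K_k). And K_{102} coloured all-blue has no blue K_103, so R(2, 103) > 102. Hence R(2, 103) = 103.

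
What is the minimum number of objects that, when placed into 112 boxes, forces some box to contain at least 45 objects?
n = (45 − 1)·112 + 1 = 4929

By the generalised pigeonhole principle, to guarantee some box contains ≥ r objects we need more than (r − 1) · k objects total. Threshold: n = (r − 1) · k + 1. With r = 45 and k = 112: n = 44 · 112 + 1 = 4928 + 1 = 4929. For n = 4928 = 44 · 112, we can put exactly 44 objects in every box, avoiding 45 in any single one — so 4929 is tight.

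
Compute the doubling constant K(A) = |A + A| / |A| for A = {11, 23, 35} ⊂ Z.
K = |A + A| / |A| = 5/3

Enumerate A + A = {a + b : a, b ∈ A}. With |A| = 3, there are |A|^2 = 9 ordered sum pairs; collecting distinct values, A + A = {22, 34, 46, 58, 70}, so |A + A| = 5. Thus K = 5/3. Here |A + A| = 2|A| − 1 = 5, the minimum possible — so K = 5/3 is minimal, which holds iff A is an arithmetic progression.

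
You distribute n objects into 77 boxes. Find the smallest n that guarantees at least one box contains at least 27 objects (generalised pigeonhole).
n = (27 − 1)·77 + 1 = 2003

By the generalised pigeonhole principle, to guarantee some box contains ≥ r objects we need more than (r − 1) · k objects total. Threshold: n = (r − 1) · k + 1. With r = 27 and k = 77: n = 26 · 77 + 1 = 2002 + 1 = 2003. For n = 2002 = 26 · 77, we can put exactly 26 objects in every box, avoiding 27 in any single one — so 2003 is tight.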